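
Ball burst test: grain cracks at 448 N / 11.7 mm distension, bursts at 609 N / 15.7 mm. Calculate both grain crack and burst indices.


Crack index = 448 / 11.7 = 38.3 N/mm
Burst index = 609 / 15.7 = 38.8 N/mm


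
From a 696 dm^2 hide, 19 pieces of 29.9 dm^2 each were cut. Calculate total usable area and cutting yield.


Total usable = 19 x 29.9 = 568.1 dm^2
Yield = 568.1 / 696 x 100 = 81.6%


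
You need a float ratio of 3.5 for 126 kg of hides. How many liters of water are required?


441.0 L

Water = hide weight x target ratio
Water = 126 x 3.5 = 441.0 L


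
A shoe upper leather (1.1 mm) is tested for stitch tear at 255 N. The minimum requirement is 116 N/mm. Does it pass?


STS = 231.8 N/mm
Passes: Yes


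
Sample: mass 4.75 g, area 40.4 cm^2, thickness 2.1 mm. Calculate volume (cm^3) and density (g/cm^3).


Volume = 8.484 cm^3
Density = 0.560 g/cm^3


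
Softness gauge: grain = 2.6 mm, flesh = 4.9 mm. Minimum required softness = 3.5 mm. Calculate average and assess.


Average = (2.6 + 4.9) / 2 = 3.75 mm
Minimum = 3.5 mm
Meets requirement: Yes


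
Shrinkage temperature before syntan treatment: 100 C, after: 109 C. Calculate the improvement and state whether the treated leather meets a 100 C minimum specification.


Improvement = 109 - 100 = 9 C
Spec check: 109 C >= 100 C? Yes


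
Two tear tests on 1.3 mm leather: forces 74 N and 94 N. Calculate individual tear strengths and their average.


Tear 1 = 74 / 1.3 = 56.9 N/mm
Tear 2 = 94 / 1.3 = 72.3 N/mm
Average = (56.9 + 72.3) / 2 = 64.6 N/mm


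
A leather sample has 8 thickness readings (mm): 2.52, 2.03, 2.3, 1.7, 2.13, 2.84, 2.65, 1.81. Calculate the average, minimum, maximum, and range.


Average = 2.25 mm
Min = 1.7 mm
Max = 2.84 mm
Range = 1.14 mm

Sum = 17.98
Average = 17.98 / 8 = 2.25 mm
Minimum = 1.7 mm
Maximum = 2.84 mm
Range = 2.84 - 1.7 = 1.14 mm


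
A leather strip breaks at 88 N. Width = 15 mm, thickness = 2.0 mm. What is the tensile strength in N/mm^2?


Cross-sectional area = 15 x 2.0 = 30.0 mm^2
Tensile strength = 88 / 30.0 = 2.93 N/mm^2


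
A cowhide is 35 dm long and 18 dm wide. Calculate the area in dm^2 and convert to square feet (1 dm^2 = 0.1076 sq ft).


630 dm^2
67.79 sq ft

Area = 35 x 18 = 630 dm^2
Conversion: 630 x 0.1076 = 67.79 sq ft


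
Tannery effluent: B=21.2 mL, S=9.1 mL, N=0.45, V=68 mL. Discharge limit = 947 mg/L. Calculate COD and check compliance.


COD = 640.6 mg/L
Compliant: Yes

COD = (21.2 - 9.1) x 0.45 x 8000 / 68 = 640.6 mg/L
Limit: 947 mg/L
Compliant: Yes


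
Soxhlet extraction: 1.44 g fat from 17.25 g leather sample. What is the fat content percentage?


Fat content = 1.44 / 17.25 x 100
Fat = 8.3%


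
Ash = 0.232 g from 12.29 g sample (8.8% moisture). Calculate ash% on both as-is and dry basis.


As-is ash% = 0.232 / 12.29 x 100 = 1.89%
Dry mass = 12.29 x (100 - 8.8) / 100 = 11.20848 g
Dry-basis ash% = 0.232 / 11.20848 x 100 = 2.07%


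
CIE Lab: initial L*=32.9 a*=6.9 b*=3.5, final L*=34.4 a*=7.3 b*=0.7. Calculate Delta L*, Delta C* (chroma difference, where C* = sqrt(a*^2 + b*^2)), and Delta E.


Delta L* = 1.5
Delta C* = -0.40
Delta E = 3.20

Delta L* = 34.4 - 32.9 = 1.5
C1* = sqrt((6.9)^2 + (3.5)^2) = 7.737
C2* = sqrt((7.3)^2 + (0.7)^2) = 7.333
Delta C* = 7.333 - 7.737 = -0.40
Delta E = sqrt((1.5)^2 + (0.4)^2 + (-2.8)^2) = 3.20


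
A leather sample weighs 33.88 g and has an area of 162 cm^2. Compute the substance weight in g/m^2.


Substance weight = mass / area x 10000
SW = 33.88 / 162 x 10000
SW = 2091.4 g/m^2


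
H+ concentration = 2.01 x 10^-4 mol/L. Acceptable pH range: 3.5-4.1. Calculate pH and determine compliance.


pH = 3.70
Compliant: Yes

pH = -log10(2.01 x 10^-4) = 3.70
Range: 3.5 to 4.1
Compliant: Yes


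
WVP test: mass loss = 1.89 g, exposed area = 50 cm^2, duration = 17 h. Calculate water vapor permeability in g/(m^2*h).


WVP = mass_loss / (area x time) x 10000
WVP = 1.89 / (50 x 17) x 10000
WVP = 1.89 / 850 x 10000 = 22.24 g/(m^2*h)


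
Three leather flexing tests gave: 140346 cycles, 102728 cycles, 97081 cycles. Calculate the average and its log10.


Average = 113385 cycles
log10 = 5.05

Average = (140346 + 102728 + 97081) / 3 = 113385 cycles
log10(113385) = 5.05


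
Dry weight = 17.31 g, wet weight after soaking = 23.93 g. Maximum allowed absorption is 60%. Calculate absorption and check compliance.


WA = (23.93 - 17.31) / 17.31 x 100 = 38.2%
Maximum allowed: 60%
Compliant: Yes


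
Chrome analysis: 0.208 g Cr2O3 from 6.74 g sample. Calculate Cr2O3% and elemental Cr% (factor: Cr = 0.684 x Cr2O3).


Cr2O3 = 3.09%
Cr = 2.11%

Cr2O3% = 0.208 / 6.74 x 100 = 3.09%
Cr% = 3.09 x 0.684 = 2.11%


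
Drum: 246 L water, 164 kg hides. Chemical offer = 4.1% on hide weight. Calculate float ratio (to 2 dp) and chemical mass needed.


Float ratio = 246 / 164 = 1.50
Chemical = 164 x 4.1 / 100 = 6.724 kg


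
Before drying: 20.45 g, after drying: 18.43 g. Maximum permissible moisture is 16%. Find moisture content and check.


MC = (20.45 - 18.43) / 20.45 x 100 = 9.9%
Maximum: 16%
Acceptable: Yes


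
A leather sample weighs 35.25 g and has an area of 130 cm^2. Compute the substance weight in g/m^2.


Substance weight = mass / area x 10000
SW = 35.25 / 130 x 10000
SW = 2711.5 g/m^2


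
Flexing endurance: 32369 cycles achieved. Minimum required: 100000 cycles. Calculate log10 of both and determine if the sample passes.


Achieved: log10 = 4.51
Required: log10 = 5.00
Passes: No

log10(32369) = 4.51
log10(100000) = 5.00
Passes: No


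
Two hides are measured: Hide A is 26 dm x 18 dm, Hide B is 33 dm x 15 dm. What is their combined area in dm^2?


963 dm^2

Hide A area = 26 x 18 = 468 dm^2
Hide B area = 33 x 15 = 495 dm^2
Total = 468 + 495 = 963 dm^2


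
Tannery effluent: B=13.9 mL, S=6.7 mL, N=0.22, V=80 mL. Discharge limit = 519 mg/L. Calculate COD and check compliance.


COD = 158.4 mg/L
Compliant: Yes


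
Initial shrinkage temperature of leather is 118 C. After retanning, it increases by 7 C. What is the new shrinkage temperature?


New Ts = 118 + 7 = 125 C


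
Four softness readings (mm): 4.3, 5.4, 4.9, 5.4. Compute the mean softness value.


Sum = 4.3 + 5.4 + 4.9 + 5.4
Mean = 20.0 / 4 = 5.00 mm


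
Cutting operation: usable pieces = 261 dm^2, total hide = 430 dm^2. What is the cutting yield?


60.7%

Yield = usable / total x 100
Yield = 261 / 430 x 100 = 60.7%


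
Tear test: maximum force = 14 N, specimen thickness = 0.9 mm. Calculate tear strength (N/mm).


15.6 N/mm


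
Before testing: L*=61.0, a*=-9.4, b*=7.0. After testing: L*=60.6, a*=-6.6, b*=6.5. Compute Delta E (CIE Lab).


Delta E = 2.87

dL = 60.6 - 61.0 = -0.4
da = -6.6 - (-9.4) = 2.8
db = 6.5 - 7.0 = -0.5
dE = sqrt((-0.4)^2 + (2.8)^2 + (-0.5)^2) = 2.87


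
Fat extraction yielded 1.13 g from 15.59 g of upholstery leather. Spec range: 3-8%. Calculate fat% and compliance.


Fat content = 7.2%
Compliant: Yes


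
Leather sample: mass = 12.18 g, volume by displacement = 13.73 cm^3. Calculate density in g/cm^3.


Density = mass / volume
Density = 12.18 / 13.73 = 0.887 g/cm^3


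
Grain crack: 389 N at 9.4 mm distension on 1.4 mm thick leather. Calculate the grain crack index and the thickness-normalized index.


Crack index = 41.4 N/mm
Normalized index = 29.6 N/mm per mm

Crack index = 389 / 9.4 = 41.4 N/mm
Normalized = 41.4 / 1.4 = 29.6 N/mm per mm


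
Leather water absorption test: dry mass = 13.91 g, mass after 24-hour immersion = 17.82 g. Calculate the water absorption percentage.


28.1%


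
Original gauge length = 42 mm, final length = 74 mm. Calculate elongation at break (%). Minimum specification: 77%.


Extension = 74 - 42 = 32 mm
Elongation = 32 / 42 x 100 = 76.2%
Minimum required: 77%
Meets specification: No


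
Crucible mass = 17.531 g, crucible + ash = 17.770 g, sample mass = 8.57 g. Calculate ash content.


Ash mass = 0.239 g
Ash content = 2.79%

Ash mass = 17.770 - 17.531 = 0.239 g
Ash% = 0.239 / 8.57 x 100 = 2.79%


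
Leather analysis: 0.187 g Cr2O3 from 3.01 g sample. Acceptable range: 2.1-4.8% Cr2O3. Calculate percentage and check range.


Cr2O3 = 6.21%
Within range: No

Cr2O3% = 0.187 / 3.01 x 100 = 6.21%
Acceptable range: 2.1 to 4.8%
Within range: No


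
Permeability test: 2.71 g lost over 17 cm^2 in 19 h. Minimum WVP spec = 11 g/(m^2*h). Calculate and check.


WVP = 83.90 g/(m^2*h)
Meets specification: Yes


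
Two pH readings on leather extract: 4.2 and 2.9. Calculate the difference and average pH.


Difference = 1.3
Average pH = 3.55


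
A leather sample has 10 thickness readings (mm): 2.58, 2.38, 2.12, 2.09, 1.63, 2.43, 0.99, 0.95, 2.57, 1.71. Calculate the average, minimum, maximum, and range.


Sum = 19.45
Average = 19.45 / 10 = 1.95 mm
Minimum = 0.95 mm
Maximum = 2.58 mm
Range = 2.58 - 0.95 = 1.63 mm


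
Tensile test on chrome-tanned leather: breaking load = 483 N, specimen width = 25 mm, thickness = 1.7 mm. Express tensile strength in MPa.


11.36 MPa

Cross-section = 25 x 1.7 = 42.5 mm^2
TS = 483 / 42.5 = 11.36 MPa
(1 N/mm^2 = 1 MPa)


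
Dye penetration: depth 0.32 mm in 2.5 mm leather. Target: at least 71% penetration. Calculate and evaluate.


Penetration = 12.8%
Meets target: No


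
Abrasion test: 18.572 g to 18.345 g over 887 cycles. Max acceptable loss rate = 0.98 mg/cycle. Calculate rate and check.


Loss = 18.572 - 18.345 = 0.227 g
Rate = 0.227 g / 887 cycles x 1000 = 0.256 mg/cycle
Max = 0.98 mg/cycle
Passes: Yes


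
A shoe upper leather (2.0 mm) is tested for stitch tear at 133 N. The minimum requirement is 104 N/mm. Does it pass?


STS = 66.5 N/mm
Passes: No

STS = 133 / 2.0 = 66.5 N/mm
Minimum required: 104 N/mm
Passes: No


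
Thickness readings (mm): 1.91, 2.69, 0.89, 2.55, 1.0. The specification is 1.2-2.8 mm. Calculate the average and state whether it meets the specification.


Average = 1.81 mm
Within specification: Yes

Sum = 9.04
Average = 9.04 / 5 = 1.81 mm
Specification range: 1.2 to 2.8 mm
Within spec: Yes


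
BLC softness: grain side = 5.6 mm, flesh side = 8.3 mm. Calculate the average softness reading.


Average = (5.6 + 8.3) / 2
Average = 6.95 mm


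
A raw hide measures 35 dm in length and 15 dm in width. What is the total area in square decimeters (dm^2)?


Area = length x width
Area = 35 x 15 = 525 dm^2


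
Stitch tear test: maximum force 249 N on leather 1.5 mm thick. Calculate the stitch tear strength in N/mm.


Stitch tear strength = force / thickness
STS = 249 / 1.5 = 166.0 N/mm


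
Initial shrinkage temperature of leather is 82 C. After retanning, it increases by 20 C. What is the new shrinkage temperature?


New Ts = 82 + 20 = 102 C


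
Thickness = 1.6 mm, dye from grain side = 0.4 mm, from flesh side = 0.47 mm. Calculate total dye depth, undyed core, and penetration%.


Total dyed = 0.87 mm
Undyed core = 0.73 mm
Penetration = 54.4%


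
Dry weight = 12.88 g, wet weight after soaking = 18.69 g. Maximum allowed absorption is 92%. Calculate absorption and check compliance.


Absorption = 45.1%
Compliant: Yes

WA = (18.69 - 12.88) / 12.88 x 100 = 45.1%
Maximum allowed: 92%
Compliant: Yes


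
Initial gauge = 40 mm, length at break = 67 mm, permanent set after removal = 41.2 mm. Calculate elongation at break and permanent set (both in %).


Elongation at break = 67.5%
Permanent set = 3.0%

Elongation at break = (67 - 40) / 40 x 100 = 67.5%
Permanent set = (41.2 - 40) / 40 x 100 = 3.0%


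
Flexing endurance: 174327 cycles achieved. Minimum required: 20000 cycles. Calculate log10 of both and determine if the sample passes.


Achieved: log10 = 5.24
Required: log10 = 4.30
Passes: Yes

log10(174327) = 5.24
log10(20000) = 4.30
Passes: Yes


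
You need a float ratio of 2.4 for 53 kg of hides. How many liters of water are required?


Water = hide weight x target ratio
Water = 53 x 2.4 = 127.2 L


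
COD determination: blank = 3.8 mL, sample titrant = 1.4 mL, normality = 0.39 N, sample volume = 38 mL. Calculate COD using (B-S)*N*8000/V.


197.1 mg/L

COD = (3.8 - 1.4) x 0.39 x 8000 / 38
COD = 2.4 x 0.39 x 8000 / 38
COD = 197.1 mg/L


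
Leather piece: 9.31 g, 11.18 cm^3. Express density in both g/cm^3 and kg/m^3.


Density = 9.31 / 11.18 = 0.833 g/cm^3
Convert: 0.833 x 1000 = 833 kg/m^3


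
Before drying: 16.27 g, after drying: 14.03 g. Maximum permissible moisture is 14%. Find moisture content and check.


Moisture content = 13.8%
Acceptable: Yes


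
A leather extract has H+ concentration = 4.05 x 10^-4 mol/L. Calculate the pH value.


pH = 3.39

pH = -log10[H+]
pH = -log10(4.05 x 10^-4) = 3.39


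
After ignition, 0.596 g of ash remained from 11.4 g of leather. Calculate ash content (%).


Ash% = 0.596 / 11.4 x 100
Ash% = 5.23%


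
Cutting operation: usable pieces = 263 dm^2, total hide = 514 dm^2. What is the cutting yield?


51.2%

Yield = usable / total x 100
Yield = 263 / 514 x 100 = 51.2%


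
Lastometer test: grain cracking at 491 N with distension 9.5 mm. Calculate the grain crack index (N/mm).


Grain crack index = force / distension
Index = 491 / 9.5 = 51.7 N/mm


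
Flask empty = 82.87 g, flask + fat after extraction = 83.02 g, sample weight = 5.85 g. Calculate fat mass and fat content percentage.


Fat mass = 83.02 - 82.87 = 0.15 g
Fat% = 0.15 / 5.85 x 100 = 2.6%


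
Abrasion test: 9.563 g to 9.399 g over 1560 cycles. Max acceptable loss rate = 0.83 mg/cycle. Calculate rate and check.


Loss = 9.563 - 9.399 = 0.164 g
Rate = 0.164 g / 1560 cycles x 1000 = 0.105 mg/cycle
Max = 0.83 mg/cycle
Passes: Yes


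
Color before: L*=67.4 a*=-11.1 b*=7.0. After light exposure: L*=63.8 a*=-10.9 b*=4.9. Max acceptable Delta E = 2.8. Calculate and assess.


dL = -3.6, da = 0.2, db = -2.1
dE = sqrt((-3.6)^2 + (0.2)^2 + (-2.1)^2) = 4.17
Max = 2.8
Passes: No


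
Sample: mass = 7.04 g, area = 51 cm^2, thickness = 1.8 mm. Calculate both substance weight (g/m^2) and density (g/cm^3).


SW = 7.04 / 51 x 10000 = 1380.4 g/m^2
Volume = 51 x 1.8 / 10 = 9.18 cm^3
Density = 7.04 / 9.18 = 0.767 g/cm^3


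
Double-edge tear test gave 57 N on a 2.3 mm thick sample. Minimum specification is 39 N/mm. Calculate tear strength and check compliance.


Tear strength = 24.8 N/mm
Compliant: No


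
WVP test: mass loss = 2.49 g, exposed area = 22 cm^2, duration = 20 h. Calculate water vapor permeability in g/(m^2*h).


56.59 g/(m^2*h)

WVP = mass_loss / (area x time) x 10000
WVP = 2.49 / (22 x 20) x 10000
WVP = 2.49 / 440 x 10000 = 56.59 g/(m^2*h)


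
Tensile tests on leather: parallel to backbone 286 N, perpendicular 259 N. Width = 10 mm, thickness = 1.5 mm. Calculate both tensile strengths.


Area = 10 x 1.5 = 15.0 mm^2
TS (parallel) = 286 / 15.0 = 19.07 N/mm^2
TS (perpendicular) = 259 / 15.0 = 17.27 N/mm^2


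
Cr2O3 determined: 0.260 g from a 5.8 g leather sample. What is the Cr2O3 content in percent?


4.48%

Cr2O3% = 0.260 / 5.8 x 100
Cr2O3% = 4.48%


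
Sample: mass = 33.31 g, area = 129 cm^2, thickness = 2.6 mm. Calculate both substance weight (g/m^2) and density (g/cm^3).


SW = 33.31 / 129 x 10000 = 2582.2 g/m^2
Volume = 129 x 2.6 / 10 = 33.54 cm^3
Density = 33.31 / 33.54 = 0.993 g/cm^3


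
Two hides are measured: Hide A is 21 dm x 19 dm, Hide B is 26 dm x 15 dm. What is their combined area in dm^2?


789 dm^2

Hide A area = 21 x 19 = 399 dm^2
Hide B area = 26 x 15 = 390 dm^2
Total = 399 + 390 = 789 dm^2


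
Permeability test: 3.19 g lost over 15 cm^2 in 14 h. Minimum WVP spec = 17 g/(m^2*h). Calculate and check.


WVP = 151.90 g/(m^2*h)
Meets specification: Yes


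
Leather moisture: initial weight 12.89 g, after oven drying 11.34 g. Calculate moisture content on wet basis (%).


Moisture = 12.89 - 11.34 = 1.55 g
MC = 1.55 / 12.89 x 100 = 12.0%


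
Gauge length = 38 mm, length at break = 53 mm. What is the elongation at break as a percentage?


39.5%

Extension = 53 - 38 = 15 mm
Elongation = 15 / 38 x 100 = 39.5%


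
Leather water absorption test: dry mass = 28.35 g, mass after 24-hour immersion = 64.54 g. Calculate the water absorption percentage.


127.7%


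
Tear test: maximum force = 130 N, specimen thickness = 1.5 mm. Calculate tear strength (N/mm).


86.7 N/mm

Tear strength = force / thickness
Tear = 130 / 1.5 = 86.7 N/mm


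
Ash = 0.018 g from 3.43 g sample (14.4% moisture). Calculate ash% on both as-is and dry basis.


As-is ash = 0.52%
Dry-basis ash = 0.61%

As-is ash% = 0.018 / 3.43 x 100 = 0.52%
Dry mass = 3.43 x (100 - 14.4) / 100 = 2.93608 g
Dry-basis ash% = 0.018 / 2.93608 x 100 = 0.61%


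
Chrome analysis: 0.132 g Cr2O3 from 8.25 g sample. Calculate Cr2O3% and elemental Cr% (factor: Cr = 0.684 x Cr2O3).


Cr2O3 = 1.60%
Cr = 1.09%

Cr2O3% = 0.132 / 8.25 x 100 = 1.60%
Cr% = 1.60 x 0.684 = 1.09%


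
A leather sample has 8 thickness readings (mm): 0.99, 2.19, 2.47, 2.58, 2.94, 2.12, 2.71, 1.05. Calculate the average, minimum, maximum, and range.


Sum = 17.05
Average = 17.05 / 8 = 2.13 mm
Minimum = 0.99 mm
Maximum = 2.94 mm
Range = 2.94 - 0.99 = 1.95 mm


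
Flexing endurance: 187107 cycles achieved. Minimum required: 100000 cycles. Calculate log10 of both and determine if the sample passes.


Achieved: log10 = 5.27
Required: log10 = 5.00
Passes: Yes


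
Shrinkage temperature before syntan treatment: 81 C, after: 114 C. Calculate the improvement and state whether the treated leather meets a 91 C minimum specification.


Improvement = 114 - 81 = 33 C
Spec check: 114 C >= 91 C? Yes


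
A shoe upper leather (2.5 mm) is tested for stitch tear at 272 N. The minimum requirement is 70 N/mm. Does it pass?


STS = 108.8 N/mm
Passes: Yes


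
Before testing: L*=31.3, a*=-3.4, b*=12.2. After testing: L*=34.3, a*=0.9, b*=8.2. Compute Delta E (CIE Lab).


dL = 34.3 - 31.3 = 3.0
da = 0.9 - (-3.4) = 4.3
db = 8.2 - 12.2 = -4.0
dE = sqrt((3.0)^2 + (4.3)^2 + (-4.0)^2) = 6.59


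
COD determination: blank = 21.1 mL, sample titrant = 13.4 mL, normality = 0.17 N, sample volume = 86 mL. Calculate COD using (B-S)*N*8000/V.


COD = (21.1 - 13.4) x 0.17 x 8000 / 86
COD = 7.7 x 0.17 x 8000 / 86
COD = 121.8 mg/L


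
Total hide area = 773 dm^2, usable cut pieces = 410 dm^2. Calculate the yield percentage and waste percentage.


Yield = 53.0%
Waste = 47.0%

Yield = 410 / 773 x 100 = 53.0%
Waste = 773 - 410 = 363 dm^2
Waste% = 100 - 53.0 = 47.0%


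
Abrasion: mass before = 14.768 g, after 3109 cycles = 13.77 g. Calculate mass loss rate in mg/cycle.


0.321 mg/cycle

Mass loss = 14.768 - 13.77 = 0.998 g
Rate = 0.998 / 3109 x 1000 = 0.321 mg/cycle


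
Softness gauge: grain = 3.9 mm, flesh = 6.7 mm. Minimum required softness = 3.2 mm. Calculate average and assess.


Average = (3.9 + 6.7) / 2 = 5.30 mm
Minimum = 3.2 mm
Meets requirement: Yes


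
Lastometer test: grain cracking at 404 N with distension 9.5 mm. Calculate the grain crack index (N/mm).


42.5 N/mm


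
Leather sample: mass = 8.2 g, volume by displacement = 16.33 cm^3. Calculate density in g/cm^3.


0.502 g/cm^3

Density = mass / volume
Density = 8.2 / 16.33 = 0.502 g/cm^3


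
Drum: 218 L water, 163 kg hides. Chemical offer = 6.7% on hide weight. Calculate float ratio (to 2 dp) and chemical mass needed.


Float ratio = 1.34
Chemical needed = 10.921 kg

Float ratio = 218 / 163 = 1.34
Chemical = 163 x 6.7 / 100 = 10.921 kg


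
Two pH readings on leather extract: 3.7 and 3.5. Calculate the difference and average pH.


Difference = 0.2
Average pH = 3.60


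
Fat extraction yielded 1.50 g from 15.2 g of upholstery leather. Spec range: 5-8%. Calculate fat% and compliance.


Fat content = 9.9%
Compliant: No


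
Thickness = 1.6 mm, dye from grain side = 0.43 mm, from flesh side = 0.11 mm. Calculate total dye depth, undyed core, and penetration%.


Total dyed = 0.54 mm
Undyed core = 1.06 mm
Penetration = 33.8%


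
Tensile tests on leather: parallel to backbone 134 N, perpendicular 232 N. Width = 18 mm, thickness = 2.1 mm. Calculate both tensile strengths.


Parallel = 3.54 N/mm^2
Perpendicular = 6.14 N/mm^2

Area = 18 x 2.1 = 37.8 mm^2
TS (parallel) = 134 / 37.8 = 3.54 N/mm^2
TS (perpendicular) = 232 / 37.8 = 6.14 N/mm^2


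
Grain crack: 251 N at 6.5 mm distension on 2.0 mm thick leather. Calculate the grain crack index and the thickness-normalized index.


Crack index = 38.6 N/mm
Normalized index = 19.3 N/mm per mm


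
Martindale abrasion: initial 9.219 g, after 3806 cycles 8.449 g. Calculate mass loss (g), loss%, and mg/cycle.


Mass loss = 0.770 g
Loss = 8.35%
Rate = 0.202 mg/cycle


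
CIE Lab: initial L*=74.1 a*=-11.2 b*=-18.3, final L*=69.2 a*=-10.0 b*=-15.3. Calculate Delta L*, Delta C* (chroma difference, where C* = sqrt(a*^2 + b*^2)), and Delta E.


Delta L* = -4.9
Delta C* = -3.18
Delta E = 5.87

Delta L* = 69.2 - 74.1 = -4.9
C1* = sqrt((-11.2)^2 + (-18.3)^2) = 21.455
C2* = sqrt((-10.0)^2 + (-15.3)^2) = 18.278
Delta C* = 18.278 - 21.455 = -3.18
Delta E = sqrt((-4.9)^2 + (1.2)^2 + (3.0)^2) = 5.87


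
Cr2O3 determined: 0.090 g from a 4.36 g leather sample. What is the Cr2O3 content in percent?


Cr2O3% = 0.090 / 4.36 x 100
Cr2O3% = 2.06%


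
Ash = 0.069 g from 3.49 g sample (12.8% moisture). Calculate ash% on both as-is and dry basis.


As-is ash = 1.98%
Dry-basis ash = 2.27%

As-is ash% = 0.069 / 3.49 x 100 = 1.98%
Dry mass = 3.49 x (100 - 12.8) / 100 = 3.04328 g
Dry-basis ash% = 0.069 / 3.04328 x 100 = 2.27%


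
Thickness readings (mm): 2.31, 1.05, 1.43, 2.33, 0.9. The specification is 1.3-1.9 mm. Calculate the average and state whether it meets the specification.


Average = 1.60 mm
Within specification: Yes

Sum = 8.02
Average = 8.02 / 5 = 1.60 mm
Specification range: 1.3 to 1.9 mm
Within spec: Yes


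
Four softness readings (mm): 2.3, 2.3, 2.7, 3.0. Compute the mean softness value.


Sum = 2.3 + 2.3 + 2.7 + 3.0
Mean = 10.3 / 4 = 2.58 mm


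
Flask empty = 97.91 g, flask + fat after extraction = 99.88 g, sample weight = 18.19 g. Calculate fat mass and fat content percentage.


Fat mass = 99.88 - 97.91 = 1.97 g
Fat% = 1.97 / 18.19 x 100 = 10.8%


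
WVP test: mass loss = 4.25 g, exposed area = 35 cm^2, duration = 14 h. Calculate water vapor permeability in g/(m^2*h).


WVP = mass_loss / (area x time) x 10000
WVP = 4.25 / (35 x 14) x 10000
WVP = 4.25 / 490 x 10000 = 86.73 g/(m^2*h)


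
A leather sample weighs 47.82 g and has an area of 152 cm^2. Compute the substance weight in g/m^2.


3146.1 g/m^2


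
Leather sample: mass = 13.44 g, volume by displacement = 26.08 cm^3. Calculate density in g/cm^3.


0.515 g/cm^3

Density = mass / volume
Density = 13.44 / 26.08 = 0.515 g/cm^3


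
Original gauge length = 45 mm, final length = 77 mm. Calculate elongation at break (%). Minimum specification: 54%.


Elongation = 71.1%
Meets spec: Yes

Extension = 77 - 45 = 32 mm
Elongation = 32 / 45 x 100 = 71.1%
Minimum required: 54%
Meets specification: Yes


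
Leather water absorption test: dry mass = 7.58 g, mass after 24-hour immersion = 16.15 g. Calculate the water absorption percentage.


113.1%

Water absorbed = 16.15 - 7.58 = 8.57 g
WA% = 8.57 / 7.58 x 100 = 113.1%


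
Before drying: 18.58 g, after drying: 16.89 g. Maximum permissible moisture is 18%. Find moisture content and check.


Moisture content = 9.1%
Acceptable: Yes

MC = (18.58 - 16.89) / 18.58 x 100 = 9.1%
Maximum: 18%
Acceptable: Yes


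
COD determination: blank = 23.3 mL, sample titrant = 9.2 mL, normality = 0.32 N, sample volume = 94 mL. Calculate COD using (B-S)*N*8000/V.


384.0 mg/L


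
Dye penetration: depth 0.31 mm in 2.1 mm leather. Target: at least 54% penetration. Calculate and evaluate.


Penetration = 14.8%
Meets target: No

Penetration = 0.31 / 2.1 x 100 = 14.8%
Target: 54%
Meets target: No


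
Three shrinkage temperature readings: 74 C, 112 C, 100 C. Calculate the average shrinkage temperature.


Average = (74 + 112 + 100) / 3
Average = 286 / 3 = 95.3 C


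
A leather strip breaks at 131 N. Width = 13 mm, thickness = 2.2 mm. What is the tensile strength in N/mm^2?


4.58 N/mm^2

Cross-sectional area = 13 x 2.2 = 28.6 mm^2
Tensile strength = 131 / 28.6 = 4.58 N/mm^2


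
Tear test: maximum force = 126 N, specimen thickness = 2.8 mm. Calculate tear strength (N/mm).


45.0 N/mm

Tear strength = force / thickness
Tear = 126 / 2.8 = 45.0 N/mm


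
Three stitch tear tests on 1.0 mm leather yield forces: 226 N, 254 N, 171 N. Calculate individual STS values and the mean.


STS1 = 226.0 N/mm
STS2 = 254.0 N/mm
STS3 = 171.0 N/mm
Mean = 217.0 N/mm

STS1 = 226 / 1.0 = 226.0 N/mm
STS2 = 254 / 1.0 = 254.0 N/mm
STS3 = 171 / 1.0 = 171.0 N/mm
Mean = (226.0 + 254.0 + 171.0) / 3 = 217.0 N/mm


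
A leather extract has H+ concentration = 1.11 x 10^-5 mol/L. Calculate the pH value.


pH = 4.95

pH = -log10[H+]
pH = -log10(1.11 x 10^-5) = 4.95


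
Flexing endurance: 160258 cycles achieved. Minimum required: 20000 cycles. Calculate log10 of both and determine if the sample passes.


Achieved: log10 = 5.20
Required: log10 = 4.30
Passes: Yes

log10(160258) = 5.20
log10(20000) = 4.30
Passes: Yes


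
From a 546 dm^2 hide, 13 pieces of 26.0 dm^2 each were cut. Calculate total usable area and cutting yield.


Total usable = 13 x 26.0 = 338.0 dm^2
Yield = 338.0 / 546 x 100 = 61.9%


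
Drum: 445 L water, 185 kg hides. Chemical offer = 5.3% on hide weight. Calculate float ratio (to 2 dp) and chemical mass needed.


Float ratio = 2.41
Chemical needed = 9.805 kg

Float ratio = 445 / 185 = 2.41
Chemical = 185 x 5.3 / 100 = 9.805 kg


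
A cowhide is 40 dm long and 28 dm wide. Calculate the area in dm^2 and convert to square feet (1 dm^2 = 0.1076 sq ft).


1120 dm^2
120.51 sq ft

Area = 40 x 28 = 1120 dm^2
Conversion: 1120 x 0.1076 = 120.51 sq ft


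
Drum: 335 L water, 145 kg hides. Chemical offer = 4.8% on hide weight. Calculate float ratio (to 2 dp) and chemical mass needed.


Float ratio = 2.31
Chemical needed = 6.96 kg


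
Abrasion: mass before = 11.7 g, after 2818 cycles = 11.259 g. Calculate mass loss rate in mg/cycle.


0.156 mg/cycle

Mass loss = 11.7 - 11.259 = 0.441 g
Rate = 0.441 / 2818 x 1000 = 0.156 mg/cycle


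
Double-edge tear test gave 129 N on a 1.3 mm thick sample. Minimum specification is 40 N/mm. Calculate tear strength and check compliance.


Tear strength = 129 / 1.3 = 99.2 N/mm
Required minimum = 40 N/mm
Compliant: Yes


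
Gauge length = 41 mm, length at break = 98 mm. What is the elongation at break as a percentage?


139.0%

Extension = 98 - 41 = 57 mm
Elongation = 57 / 41 x 100 = 139.0%


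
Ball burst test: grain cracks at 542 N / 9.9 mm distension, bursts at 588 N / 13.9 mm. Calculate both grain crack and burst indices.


Crack index = 54.7 N/mm
Burst index = 42.3 N/mm


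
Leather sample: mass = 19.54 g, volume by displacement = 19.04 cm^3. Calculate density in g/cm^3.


Density = mass / volume
Density = 19.54 / 19.04 = 1.026 g/cm^3


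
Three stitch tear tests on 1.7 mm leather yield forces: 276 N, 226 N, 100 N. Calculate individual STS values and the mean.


STS1 = 276 / 1.7 = 162.4 N/mm
STS2 = 226 / 1.7 = 132.9 N/mm
STS3 = 100 / 1.7 = 58.8 N/mm
Mean = (162.4 + 132.9 + 58.8) / 3 = 118.0 N/mm


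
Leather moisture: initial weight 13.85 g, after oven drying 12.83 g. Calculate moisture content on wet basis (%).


Moisture = 13.85 - 12.83 = 1.02 g
MC = 1.02 / 13.85 x 100 = 7.4%


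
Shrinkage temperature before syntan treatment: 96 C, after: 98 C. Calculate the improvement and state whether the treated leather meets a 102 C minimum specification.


Improvement = 2 C
Meets 102 C spec: No


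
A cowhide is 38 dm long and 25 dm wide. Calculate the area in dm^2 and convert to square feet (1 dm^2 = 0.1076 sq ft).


Area = 38 x 25 = 950 dm^2
Conversion: 950 x 0.1076 = 102.22 sq ft


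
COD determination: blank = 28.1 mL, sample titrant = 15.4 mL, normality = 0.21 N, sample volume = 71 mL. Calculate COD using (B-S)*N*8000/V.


COD = (28.1 - 15.4) x 0.21 x 8000 / 71
COD = 12.7 x 0.21 x 8000 / 71
COD = 300.5 mg/L


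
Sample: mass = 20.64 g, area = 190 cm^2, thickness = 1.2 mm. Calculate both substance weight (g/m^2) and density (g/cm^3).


SW = 20.64 / 190 x 10000 = 1086.3 g/m^2
Volume = 190 x 1.2 / 10 = 22.80 cm^3
Density = 20.64 / 22.80 = 0.905 g/cm^3


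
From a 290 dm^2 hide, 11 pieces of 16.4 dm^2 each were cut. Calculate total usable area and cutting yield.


Usable area = 180.4 dm^2
Yield = 62.2%


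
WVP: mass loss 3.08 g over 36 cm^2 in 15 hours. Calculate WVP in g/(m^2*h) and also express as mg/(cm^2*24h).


WVP = 3.08 / (36 x 15) x 10000 = 57.04 g/(m^2*h)
Mass loss in mg = 3.08 x 1000 = 3080 mg
Per cm^2 per 24h in mg: 3080 x 24 / (36 x 15) = 73920 / 540 = 136.89 mg/(cm^2*24h)


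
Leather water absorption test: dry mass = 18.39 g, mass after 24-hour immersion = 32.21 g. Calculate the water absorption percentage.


75.1%

Water absorbed = 32.21 - 18.39 = 13.82 g
WA% = 13.82 / 18.39 x 100 = 75.1%


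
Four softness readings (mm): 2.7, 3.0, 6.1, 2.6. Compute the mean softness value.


Sum = 2.7 + 3.0 + 6.1 + 2.6
Mean = 14.4 / 4 = 3.60 mm


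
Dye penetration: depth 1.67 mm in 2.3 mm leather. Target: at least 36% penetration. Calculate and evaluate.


Penetration = 1.67 / 2.3 x 100 = 72.6%
Target: 36%
Meets target: Yes


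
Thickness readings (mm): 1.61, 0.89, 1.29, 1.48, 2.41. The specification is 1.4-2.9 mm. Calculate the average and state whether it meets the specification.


Sum = 7.68
Average = 7.68 / 5 = 1.54 mm
Specification range: 1.4 to 2.9 mm
Within spec: Yes


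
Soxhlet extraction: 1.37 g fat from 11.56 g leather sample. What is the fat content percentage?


Fat content = 1.37 / 11.56 x 100
Fat = 11.9%


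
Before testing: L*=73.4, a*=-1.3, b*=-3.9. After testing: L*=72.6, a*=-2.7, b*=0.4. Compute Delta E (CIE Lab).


dL = 72.6 - 73.4 = -0.8
da = -2.7 - (-1.3) = -1.4
db = 0.4 - (-3.9) = 4.3
dE = sqrt((-0.8)^2 + (-1.4)^2 + (4.3)^2) = 4.59


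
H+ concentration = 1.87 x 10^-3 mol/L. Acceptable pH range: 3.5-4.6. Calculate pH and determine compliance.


pH = 2.73
Compliant: No

pH = -log10(1.87 x 10^-3) = 2.73
Range: 3.5 to 4.6
Compliant: No


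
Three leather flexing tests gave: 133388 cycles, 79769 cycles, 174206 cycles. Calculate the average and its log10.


Average = (133388 + 79769 + 174206) / 3 = 129121 cycles
log10(129121) = 5.11


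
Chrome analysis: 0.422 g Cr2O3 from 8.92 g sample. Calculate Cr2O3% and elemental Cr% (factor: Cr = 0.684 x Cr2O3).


Cr2O3% = 0.422 / 8.92 x 100 = 4.73%
Cr% = 4.73 x 0.684 = 3.24%


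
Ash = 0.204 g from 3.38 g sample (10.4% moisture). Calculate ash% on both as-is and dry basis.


As-is ash = 6.04%
Dry-basis ash = 6.74%


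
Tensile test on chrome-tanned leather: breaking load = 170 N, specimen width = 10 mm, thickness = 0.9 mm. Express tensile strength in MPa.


Cross-section = 10 x 0.9 = 9.0 mm^2
TS = 170 / 9.0 = 18.89 MPa
(1 N/mm^2 = 1 MPa)


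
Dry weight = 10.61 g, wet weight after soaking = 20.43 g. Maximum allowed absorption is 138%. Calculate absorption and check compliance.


Absorption = 92.6%
Compliant: Yes


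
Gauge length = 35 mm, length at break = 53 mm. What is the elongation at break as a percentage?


51.4%


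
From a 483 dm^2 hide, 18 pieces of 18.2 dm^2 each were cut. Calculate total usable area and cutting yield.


Total usable = 18 x 18.2 = 327.6 dm^2
Yield = 327.6 / 483 x 100 = 67.8%


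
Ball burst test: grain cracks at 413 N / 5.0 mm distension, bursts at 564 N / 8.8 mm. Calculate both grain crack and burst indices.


Crack index = 82.6 N/mm
Burst index = 64.1 N/mm


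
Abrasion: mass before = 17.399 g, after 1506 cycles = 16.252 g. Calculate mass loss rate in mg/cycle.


0.762 mg/cycle


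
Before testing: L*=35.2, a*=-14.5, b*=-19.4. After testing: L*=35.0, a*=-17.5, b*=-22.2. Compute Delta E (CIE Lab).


dL = 35.0 - 35.2 = -0.2
da = -17.5 - (-14.5) = -3.0
db = -22.2 - (-19.4) = -2.8
dE = sqrt((-0.2)^2 + (-3.0)^2 + (-2.8)^2) = 4.11


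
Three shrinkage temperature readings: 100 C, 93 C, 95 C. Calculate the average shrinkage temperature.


Average = (100 + 93 + 95) / 3
Average = 288 / 3 = 96.0 C


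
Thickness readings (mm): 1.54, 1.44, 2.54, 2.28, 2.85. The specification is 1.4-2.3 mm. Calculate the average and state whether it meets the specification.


Sum = 10.65
Average = 10.65 / 5 = 2.13 mm
Specification range: 1.4 to 2.3 mm
Within spec: Yes


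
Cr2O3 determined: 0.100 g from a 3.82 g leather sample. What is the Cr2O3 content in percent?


2.62%

Cr2O3% = 0.100 / 3.82 x 100
Cr2O3% = 2.62%


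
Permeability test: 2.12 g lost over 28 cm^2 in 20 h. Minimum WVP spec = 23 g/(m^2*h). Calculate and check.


WVP = 37.86 g/(m^2*h)
Meets specification: Yes


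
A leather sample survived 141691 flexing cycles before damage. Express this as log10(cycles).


5.15

log10(141691) = 5.15


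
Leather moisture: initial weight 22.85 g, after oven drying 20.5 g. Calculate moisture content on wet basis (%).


10.3%

Moisture = 22.85 - 20.5 = 2.35 g
MC = 2.35 / 22.85 x 100 = 10.3%


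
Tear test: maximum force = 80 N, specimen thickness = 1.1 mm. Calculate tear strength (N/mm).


Tear strength = force / thickness
Tear = 80 / 1.1 = 72.7 N/mm


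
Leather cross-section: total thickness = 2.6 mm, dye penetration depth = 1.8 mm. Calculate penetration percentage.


Penetration% = 1.8 / 2.6 x 100
Penetration = 69.2%


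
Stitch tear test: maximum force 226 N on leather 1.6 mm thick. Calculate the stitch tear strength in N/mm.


141.3 N/mm


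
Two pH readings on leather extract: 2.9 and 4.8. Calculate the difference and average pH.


Difference = 1.9
Average pH = 3.85


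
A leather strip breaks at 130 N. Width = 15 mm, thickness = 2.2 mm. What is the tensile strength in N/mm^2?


Cross-sectional area = 15 x 2.2 = 33.0 mm^2
Tensile strength = 130 / 33.0 = 3.94 N/mm^2


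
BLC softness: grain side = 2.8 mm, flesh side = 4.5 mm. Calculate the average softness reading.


Average = (2.8 + 4.5) / 2
Average = 3.65 mm


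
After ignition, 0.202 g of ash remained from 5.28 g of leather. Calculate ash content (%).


3.83%

Ash% = 0.202 / 5.28 x 100
Ash% = 3.83%


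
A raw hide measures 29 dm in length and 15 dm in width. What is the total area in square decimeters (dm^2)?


Area = length x width
Area = 29 x 15 = 435 dm^2


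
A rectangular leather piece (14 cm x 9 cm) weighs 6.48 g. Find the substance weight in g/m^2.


Area = 14 x 9 = 126 cm^2
SW = 6.48 / 126 x 10000 = 514.3 g/m^2


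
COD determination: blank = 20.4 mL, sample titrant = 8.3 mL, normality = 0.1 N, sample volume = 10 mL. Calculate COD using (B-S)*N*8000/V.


COD = (20.4 - 8.3) x 0.1 x 8000 / 10
COD = 12.1 x 0.1 x 8000 / 10
COD = 968.0 mg/L


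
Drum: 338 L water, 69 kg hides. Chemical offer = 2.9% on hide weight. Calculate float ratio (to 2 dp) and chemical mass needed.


Float ratio = 338 / 69 = 4.90
Chemical = 69 x 2.9 / 100 = 2.001 kg


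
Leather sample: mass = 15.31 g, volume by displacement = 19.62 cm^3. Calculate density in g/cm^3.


0.780 g/cm^3

Density = mass / volume
Density = 15.31 / 19.62 = 0.780 g/cm^3


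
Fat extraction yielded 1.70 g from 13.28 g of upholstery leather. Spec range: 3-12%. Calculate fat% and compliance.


Fat content = 12.8%
Compliant: No

Fat% = 1.70 / 13.28 x 100 = 12.8%
Spec range: 3-12%
Compliant: No


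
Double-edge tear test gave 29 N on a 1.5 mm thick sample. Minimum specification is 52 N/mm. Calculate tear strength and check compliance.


Tear strength = 29 / 1.5 = 19.3 N/mm
Required minimum = 52 N/mm
Compliant: No


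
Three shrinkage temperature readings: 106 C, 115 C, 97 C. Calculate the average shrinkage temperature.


106.0 C

Average = (106 + 115 + 97) / 3
Average = 318 / 3 = 106.0 C


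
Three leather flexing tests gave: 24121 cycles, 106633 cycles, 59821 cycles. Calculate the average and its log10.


Average = 63525 cycles
log10 = 4.80

Average = (24121 + 106633 + 59821) / 3 = 63525 cycles
log10(63525) = 4.80


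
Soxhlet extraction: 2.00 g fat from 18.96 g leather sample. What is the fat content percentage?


Fat content = 2.00 / 18.96 x 100
Fat = 10.5%


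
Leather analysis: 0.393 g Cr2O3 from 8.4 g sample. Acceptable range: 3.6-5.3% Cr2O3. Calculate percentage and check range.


Cr2O3% = 0.393 / 8.4 x 100 = 4.68%
Acceptable range: 3.6 to 5.3%
Within range: Yes


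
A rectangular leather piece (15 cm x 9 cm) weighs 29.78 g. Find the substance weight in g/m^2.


2205.9 g/m^2

Area = 15 x 9 = 135 cm^2
SW = 29.78 / 135 x 10000 = 2205.9 g/m^2


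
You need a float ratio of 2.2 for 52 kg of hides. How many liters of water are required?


114.4 L


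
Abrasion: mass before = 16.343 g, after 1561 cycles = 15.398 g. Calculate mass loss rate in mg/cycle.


Mass loss = 16.343 - 15.398 = 0.945 g
Rate = 0.945 / 1561 x 1000 = 0.605 mg/cycle


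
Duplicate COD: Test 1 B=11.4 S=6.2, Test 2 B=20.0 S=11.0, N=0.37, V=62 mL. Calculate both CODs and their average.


COD1 = 248.3 mg/L
COD2 = 429.7 mg/L
Average = 339.0 mg/L


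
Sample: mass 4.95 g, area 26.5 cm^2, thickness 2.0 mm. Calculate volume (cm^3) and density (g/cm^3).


Volume = 5.300 cm^3
Density = 0.934 g/cm^3


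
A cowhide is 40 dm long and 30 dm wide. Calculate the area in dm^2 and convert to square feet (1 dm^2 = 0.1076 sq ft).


Area = 40 x 30 = 1200 dm^2
Conversion: 1200 x 0.1076 = 129.12 sq ft


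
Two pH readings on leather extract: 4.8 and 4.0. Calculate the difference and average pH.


Difference = |4.8 - 4.0| = 0.8
Average = (4.8 + 4.0) / 2 = 4.40


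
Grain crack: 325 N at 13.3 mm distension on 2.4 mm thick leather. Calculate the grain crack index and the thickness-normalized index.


Crack index = 325 / 13.3 = 24.4 N/mm
Normalized = 24.4 / 2.4 = 10.2 N/mm per mm


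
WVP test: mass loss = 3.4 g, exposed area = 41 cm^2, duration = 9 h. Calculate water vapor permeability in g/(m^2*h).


92.14 g/(m^2*h)


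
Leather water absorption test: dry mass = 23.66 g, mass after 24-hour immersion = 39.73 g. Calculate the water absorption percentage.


67.9%

Water absorbed = 39.73 - 23.66 = 16.07 g
WA% = 16.07 / 23.66 x 100 = 67.9%


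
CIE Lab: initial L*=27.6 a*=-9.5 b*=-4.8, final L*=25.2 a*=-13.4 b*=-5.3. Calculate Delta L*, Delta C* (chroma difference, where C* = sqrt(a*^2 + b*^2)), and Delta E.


Delta L* = -2.4
Delta C* = 3.77
Delta E = 4.61

Delta L* = 25.2 - 27.6 = -2.4
C1* = sqrt((-9.5)^2 + (-4.8)^2) = 10.644
C2* = sqrt((-13.4)^2 + (-5.3)^2) = 14.410
Delta C* = 14.410 - 10.644 = 3.77
Delta E = sqrt((-2.4)^2 + (-3.9)^2 + (-0.5)^2) = 4.61


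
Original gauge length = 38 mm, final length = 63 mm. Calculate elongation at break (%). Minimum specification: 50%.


Extension = 63 - 38 = 25 mm
Elongation = 25 / 38 x 100 = 65.8%
Minimum required: 50%
Meets specification: Yes


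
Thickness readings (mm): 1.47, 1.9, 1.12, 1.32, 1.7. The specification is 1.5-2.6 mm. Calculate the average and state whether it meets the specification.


Average = 1.50 mm
Within specification: Yes


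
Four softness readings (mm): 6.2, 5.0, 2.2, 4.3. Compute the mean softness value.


Sum = 6.2 + 5.0 + 2.2 + 4.3
Mean = 17.7 / 4 = 4.43 mm


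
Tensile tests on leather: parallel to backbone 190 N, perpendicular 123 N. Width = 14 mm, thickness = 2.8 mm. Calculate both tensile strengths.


Area = 14 x 2.8 = 39.2 mm^2
TS (parallel) = 190 / 39.2 = 4.85 N/mm^2
TS (perpendicular) = 123 / 39.2 = 3.14 N/mm^2
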